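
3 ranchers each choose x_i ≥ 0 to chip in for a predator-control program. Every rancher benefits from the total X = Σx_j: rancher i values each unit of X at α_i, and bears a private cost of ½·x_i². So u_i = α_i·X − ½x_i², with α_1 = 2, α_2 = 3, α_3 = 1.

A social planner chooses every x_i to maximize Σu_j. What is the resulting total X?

18

Planner FOC: ∂(Σu_j)/∂x_i = (Σα_j) − x_i = 0, so x_i^SO = Σα_j = 6 for every i; X^SO = 18.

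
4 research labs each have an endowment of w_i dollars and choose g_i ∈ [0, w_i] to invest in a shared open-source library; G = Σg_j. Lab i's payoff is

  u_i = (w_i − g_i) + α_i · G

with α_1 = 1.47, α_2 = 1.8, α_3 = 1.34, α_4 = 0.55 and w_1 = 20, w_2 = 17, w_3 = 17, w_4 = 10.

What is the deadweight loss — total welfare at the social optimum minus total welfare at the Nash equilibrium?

41.6

∂u_i/∂g_i = α_i − 1, so lab i contributes w_i if α_i > 1, else 0.
α_i > 1 for i ∈ {1, 2, 3}; NE contributions (20, 17, 17, 0), G = 54.
W^NE = Σw_i − G^NE + (Σα_i)·G^NE = 64 + 4.16·54 = 288.64.
Planner: ∂(Σu_j)/∂g_i = Σα_j − 1 = 4.16 > 0, so everyone contributes w_i; G^SO = 64, W^SO = 64 + 4.16·64 = 330.24.
Deadweight loss = 41.6.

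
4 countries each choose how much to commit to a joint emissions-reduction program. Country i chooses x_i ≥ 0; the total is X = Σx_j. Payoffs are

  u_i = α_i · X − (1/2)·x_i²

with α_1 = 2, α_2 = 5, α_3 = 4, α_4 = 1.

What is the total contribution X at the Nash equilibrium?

12

Country i's FOC: ∂u_i/∂x_i = α_i − x_i = 0, so x_i* = α_i.
NE contributions = (2, 5, 4, 1); X = 12.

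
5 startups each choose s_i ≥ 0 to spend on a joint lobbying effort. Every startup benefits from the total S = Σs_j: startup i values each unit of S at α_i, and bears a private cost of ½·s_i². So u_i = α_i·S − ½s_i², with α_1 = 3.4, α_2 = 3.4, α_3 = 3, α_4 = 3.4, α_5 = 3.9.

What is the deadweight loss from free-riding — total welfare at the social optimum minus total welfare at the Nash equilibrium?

468.06

Startup i's FOC: ∂u_i/∂s_i = α_i − s_i = 0, so s_i* = α_i.
NE contributions = (3.4, 3.4, 3, 3.4, 3.9); S = 17.1.
W^NE = (Σα)·S − ½Σα_i² = 17.1² − ½·58.89 = 262.965.
Planner sets s_i = Σα_j = 17.1 for every i, so S^SO = 5·17.1 = 85.5.
W^SO = (Σα)·S^SO − ½·5·(Σα)² = (5/2)·17.1² = 731.025.
Deadweight loss = W^SO − W^NE = 468.06.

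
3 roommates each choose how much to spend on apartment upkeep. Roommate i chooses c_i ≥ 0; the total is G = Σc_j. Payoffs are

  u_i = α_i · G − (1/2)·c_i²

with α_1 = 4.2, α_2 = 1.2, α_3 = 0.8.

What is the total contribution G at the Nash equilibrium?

6.2

Roommate i's FOC: ∂u_i/∂c_i = α_i − c_i = 0, so c_i* = α_i.
NE contributions = (4.2, 1.2, 0.8); G = 6.2.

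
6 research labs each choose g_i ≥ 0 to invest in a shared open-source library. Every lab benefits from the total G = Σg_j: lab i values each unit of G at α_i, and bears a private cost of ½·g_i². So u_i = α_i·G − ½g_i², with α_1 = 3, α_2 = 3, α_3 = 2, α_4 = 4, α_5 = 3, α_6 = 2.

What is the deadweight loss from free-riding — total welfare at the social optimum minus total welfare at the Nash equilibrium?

603.5

Lab i's FOC: ∂u_i/∂g_i = α_i − g_i = 0, so g_i* = α_i.
NE contributions = (3, 3, 2, 4, 3, 2); G = 17.
W^NE = (Σα)·G − ½Σα_i² = 17² − ½·51 = 263.5.
Planner sets g_i = Σα_j = 17 for every i, so G^SO = 6·17 = 102.
W^SO = (Σα)·G^SO − ½·6·(Σα)² = (6/2)·17² = 867.
Deadweight loss = W^SO − W^NE = 603.5.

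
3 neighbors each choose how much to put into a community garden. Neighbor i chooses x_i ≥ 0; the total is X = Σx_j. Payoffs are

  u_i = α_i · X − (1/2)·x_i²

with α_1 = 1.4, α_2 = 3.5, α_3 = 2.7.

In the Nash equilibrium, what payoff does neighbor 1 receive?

Neighbor i's FOC: ∂u_i/∂x_i = α_i − x_i = 0, so x_i* = α_i.
NE contributions = (1.4, 3.5, 2.7); X = 7.6.
u_1 = α_1·X − ½·(x_1)² = 1.4·7.6 − ½·1.4² = 9.66.

9.66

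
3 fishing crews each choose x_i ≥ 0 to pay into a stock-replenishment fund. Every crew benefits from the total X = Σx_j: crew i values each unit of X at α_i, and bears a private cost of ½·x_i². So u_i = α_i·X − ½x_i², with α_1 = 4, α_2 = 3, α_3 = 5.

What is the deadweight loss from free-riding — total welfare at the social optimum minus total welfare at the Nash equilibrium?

Crew i's FOC: ∂u_i/∂x_i = α_i − x_i = 0, so x_i* = α_i.
NE contributions = (4, 3, 5); X = 12.
W^NE = (Σα)·X − ½Σα_i² = 12² − ½·50 = 119.
Planner sets x_i = Σα_j = 12 for every i, so X^SO = 3·12 = 36.
W^SO = (Σα)·X^SO − ½·3·(Σα)² = (3/2)·12² = 216.
Deadweight loss = W^SO − W^NE = 97.

97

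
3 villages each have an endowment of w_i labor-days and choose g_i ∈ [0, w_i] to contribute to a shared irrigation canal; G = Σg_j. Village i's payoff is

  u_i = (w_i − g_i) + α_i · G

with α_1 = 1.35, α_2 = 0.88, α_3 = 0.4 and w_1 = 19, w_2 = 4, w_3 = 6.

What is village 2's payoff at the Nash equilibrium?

∂u_i/∂g_i = α_i − 1, so village i contributes w_i if α_i > 1, else 0.
α_i > 1 for i ∈ {1}; NE contributions (19, 0, 0), G = 19.
u_2 = (4 − 0) + 0.88·19 = 20.72.

20.72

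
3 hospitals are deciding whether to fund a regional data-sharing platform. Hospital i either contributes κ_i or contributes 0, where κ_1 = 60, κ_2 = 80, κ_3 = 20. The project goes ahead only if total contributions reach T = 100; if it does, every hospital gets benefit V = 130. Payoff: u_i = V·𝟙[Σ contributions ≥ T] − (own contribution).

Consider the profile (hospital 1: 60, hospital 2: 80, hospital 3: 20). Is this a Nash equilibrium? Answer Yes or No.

Total = 160 ≥ 100: provided.
Hospital 1 (pledges 60, payoff 70): dropping to 0 → total 100, payoff 130. Profitable deviation.

No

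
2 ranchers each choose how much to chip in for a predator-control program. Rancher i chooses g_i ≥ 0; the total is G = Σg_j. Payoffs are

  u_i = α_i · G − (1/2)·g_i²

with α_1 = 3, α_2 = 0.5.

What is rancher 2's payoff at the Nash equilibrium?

1.625

Rancher i's FOC: ∂u_i/∂g_i = α_i − g_i = 0, so g_i* = α_i.
NE contributions = (3, 0.5); G = 3.5.
u_2 = α_2·G − ½·(g_2)² = 0.5·3.5 − ½·0.5² = 1.625.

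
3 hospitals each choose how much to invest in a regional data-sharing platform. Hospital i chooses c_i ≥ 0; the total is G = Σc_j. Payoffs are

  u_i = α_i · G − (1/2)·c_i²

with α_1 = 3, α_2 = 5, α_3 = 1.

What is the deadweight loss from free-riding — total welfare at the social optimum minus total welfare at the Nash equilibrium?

Hospital i's FOC: ∂u_i/∂c_i = α_i − c_i = 0, so c_i* = α_i.
NE contributions = (3, 5, 1); G = 9.
W^NE = (Σα)·G − ½Σα_i² = 9² − ½·35 = 63.5.
Planner sets c_i = Σα_j = 9 for every i, so G^SO = 3·9 = 27.
W^SO = (Σα)·G^SO − ½·3·(Σα)² = (3/2)·9² = 121.5.
Deadweight loss = W^SO − W^NE = 58.

58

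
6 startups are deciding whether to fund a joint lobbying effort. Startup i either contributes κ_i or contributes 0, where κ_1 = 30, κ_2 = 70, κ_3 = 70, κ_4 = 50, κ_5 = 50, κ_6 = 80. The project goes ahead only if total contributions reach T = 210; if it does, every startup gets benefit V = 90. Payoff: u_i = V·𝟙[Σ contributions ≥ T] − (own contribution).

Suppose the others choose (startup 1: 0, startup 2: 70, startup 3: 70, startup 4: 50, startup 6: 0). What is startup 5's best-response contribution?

50

Others' total = 190. Contributing 50 brings total to 240 ≥ 210: gain V − κ_5 = 40.
Best response: 50.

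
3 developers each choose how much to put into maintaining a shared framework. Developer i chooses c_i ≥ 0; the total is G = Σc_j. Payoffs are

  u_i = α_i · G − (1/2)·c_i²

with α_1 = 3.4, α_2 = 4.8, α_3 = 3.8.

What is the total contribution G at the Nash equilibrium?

Developer i's FOC: ∂u_i/∂c_i = α_i − c_i = 0, so c_i* = α_i.
NE contributions = (3.4, 4.8, 3.8); G = 12.

12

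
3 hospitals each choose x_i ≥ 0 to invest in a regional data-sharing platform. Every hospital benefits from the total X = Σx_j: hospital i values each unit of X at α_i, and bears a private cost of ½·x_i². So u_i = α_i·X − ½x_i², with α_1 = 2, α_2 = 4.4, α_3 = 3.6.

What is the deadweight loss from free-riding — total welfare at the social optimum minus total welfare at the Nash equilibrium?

68.16

Hospital i's FOC: ∂u_i/∂x_i = α_i − x_i = 0, so x_i* = α_i.
NE contributions = (2, 4.4, 3.6); X = 10.
W^NE = (Σα)·X − ½Σα_i² = 10² − ½·36.32 = 81.84.
Planner sets x_i = Σα_j = 10 for every i, so X^SO = 3·10 = 30.
W^SO = (Σα)·X^SO − ½·3·(Σα)² = (3/2)·10² = 150.
Deadweight loss = W^SO − W^NE = 68.16.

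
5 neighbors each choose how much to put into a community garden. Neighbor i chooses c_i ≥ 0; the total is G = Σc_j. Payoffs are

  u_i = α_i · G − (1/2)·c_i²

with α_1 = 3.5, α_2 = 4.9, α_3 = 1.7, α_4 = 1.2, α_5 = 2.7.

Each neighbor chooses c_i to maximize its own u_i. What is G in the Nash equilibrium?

14

Neighbor i's FOC: ∂u_i/∂c_i = α_i − c_i = 0, so c_i* = α_i.
NE contributions = (3.5, 4.9, 1.7, 1.2, 2.7); G = 14.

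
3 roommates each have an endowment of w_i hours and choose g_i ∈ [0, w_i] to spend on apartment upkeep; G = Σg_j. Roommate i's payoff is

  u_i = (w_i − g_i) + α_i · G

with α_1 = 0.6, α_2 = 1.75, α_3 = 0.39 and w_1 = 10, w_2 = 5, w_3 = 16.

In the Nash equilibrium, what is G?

∂u_i/∂g_i = α_i − 1, so roommate i contributes w_i if α_i > 1, else 0.
α_i > 1 for i ∈ {2}; NE contributions (0, 5, 0), G = 5.

5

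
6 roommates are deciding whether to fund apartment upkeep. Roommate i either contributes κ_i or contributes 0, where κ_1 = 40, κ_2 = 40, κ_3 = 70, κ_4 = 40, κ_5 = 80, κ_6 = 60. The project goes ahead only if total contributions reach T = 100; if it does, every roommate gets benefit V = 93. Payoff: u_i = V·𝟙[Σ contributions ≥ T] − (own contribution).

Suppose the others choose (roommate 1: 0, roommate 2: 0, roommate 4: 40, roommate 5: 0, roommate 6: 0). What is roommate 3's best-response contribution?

70

Others' total = 40. Contributing 70 brings total to 110 ≥ 100: gain V − κ_3 = 23.
Best response: 70.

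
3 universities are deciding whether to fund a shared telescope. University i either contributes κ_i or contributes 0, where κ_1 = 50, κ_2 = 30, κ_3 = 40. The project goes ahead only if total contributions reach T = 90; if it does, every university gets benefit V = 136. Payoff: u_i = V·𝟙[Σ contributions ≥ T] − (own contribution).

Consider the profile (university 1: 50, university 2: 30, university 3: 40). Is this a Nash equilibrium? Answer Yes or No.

No

Total = 120 ≥ 90: provided.
University 1 (pledges 50, payoff 86): dropping to 0 → total 70, payoff 0. No gain.
University 2 (pledges 30, payoff 106): dropping to 0 → total 90, payoff 136. Profitable deviation.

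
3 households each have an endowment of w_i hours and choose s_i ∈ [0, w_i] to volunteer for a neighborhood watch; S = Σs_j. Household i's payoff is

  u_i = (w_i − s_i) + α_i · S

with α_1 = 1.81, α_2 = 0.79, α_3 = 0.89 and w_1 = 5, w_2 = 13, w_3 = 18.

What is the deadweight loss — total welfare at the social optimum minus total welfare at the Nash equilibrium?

∂u_i/∂s_i = α_i − 1, so household i contributes w_i if α_i > 1, else 0.
α_i > 1 for i ∈ {1}; NE contributions (5, 0, 0), S = 5.
W^NE = Σw_i − S^NE + (Σα_i)·S^NE = 36 + 2.49·5 = 48.45.
Planner: ∂(Σu_j)/∂s_i = Σα_j − 1 = 2.49 > 0, so everyone contributes w_i; S^SO = 36, W^SO = 36 + 2.49·36 = 125.64.
Deadweight loss = 77.19.

77.19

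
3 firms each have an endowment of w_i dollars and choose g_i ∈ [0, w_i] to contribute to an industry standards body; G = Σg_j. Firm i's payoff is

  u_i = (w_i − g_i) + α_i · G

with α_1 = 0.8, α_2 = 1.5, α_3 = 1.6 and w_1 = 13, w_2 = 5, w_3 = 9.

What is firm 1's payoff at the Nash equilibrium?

∂u_i/∂g_i = α_i − 1, so firm i contributes w_i if α_i > 1, else 0.
α_i > 1 for i ∈ {2, 3}; NE contributions (0, 5, 9), G = 14.
u_1 = (13 − 0) + 0.8·14 = 24.2.

24.2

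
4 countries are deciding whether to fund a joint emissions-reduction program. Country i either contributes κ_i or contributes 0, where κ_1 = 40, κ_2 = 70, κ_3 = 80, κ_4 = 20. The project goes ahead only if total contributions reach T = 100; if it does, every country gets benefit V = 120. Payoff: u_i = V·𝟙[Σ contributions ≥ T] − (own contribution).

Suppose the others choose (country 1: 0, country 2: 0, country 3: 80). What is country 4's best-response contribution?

20

Others' total = 80. Contributing 20 brings total to 100 ≥ 100: gain V − κ_4 = 100.
Best response: 20.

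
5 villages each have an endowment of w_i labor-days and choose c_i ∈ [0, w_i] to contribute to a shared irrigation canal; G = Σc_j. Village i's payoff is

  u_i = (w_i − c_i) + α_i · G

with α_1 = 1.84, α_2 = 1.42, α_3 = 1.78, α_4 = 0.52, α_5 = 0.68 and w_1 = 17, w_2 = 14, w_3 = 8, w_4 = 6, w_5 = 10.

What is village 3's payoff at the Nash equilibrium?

∂u_i/∂c_i = α_i − 1, so village i contributes w_i if α_i > 1, else 0.
α_i > 1 for i ∈ {1, 2, 3}; NE contributions (17, 14, 8, 0, 0), G = 39.
u_3 = (8 − 8) + 1.78·39 = 69.42.

69.42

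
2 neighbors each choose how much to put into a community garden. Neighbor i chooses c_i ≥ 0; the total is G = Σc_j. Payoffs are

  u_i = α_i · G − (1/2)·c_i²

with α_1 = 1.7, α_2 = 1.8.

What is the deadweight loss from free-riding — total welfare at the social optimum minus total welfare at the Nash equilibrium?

Neighbor i's FOC: ∂u_i/∂c_i = α_i − c_i = 0, so c_i* = α_i.
NE contributions = (1.7, 1.8); G = 3.5.
W^NE = (Σα)·G − ½Σα_i² = 3.5² − ½·6.13 = 9.185.
Planner sets c_i = Σα_j = 3.5 for every i, so G^SO = 2·3.5 = 7.
W^SO = (Σα)·G^SO − ½·2·(Σα)² = (2/2)·3.5² = 12.25.
Deadweight loss = W^SO − W^NE = 3.065.

3.065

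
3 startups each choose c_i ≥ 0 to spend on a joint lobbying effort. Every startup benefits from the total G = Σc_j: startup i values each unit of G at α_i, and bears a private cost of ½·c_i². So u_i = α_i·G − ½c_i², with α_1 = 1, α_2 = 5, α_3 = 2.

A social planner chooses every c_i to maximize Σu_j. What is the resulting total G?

24

Planner FOC: ∂(Σu_j)/∂c_i = (Σα_j) − c_i = 0, so c_i^SO = Σα_j = 8 for every i; G^SO = 24.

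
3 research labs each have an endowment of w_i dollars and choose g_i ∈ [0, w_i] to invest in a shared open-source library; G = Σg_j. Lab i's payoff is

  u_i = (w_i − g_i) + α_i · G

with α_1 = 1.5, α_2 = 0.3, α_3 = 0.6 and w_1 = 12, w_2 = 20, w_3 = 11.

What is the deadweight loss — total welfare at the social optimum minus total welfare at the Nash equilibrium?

∂u_i/∂g_i = α_i − 1, so lab i contributes w_i if α_i > 1, else 0.
α_i > 1 for i ∈ {1}; NE contributions (12, 0, 0), G = 12.
W^NE = Σw_i − G^NE + (Σα_i)·G^NE = 43 + 1.4·12 = 59.8.
Planner: ∂(Σu_j)/∂g_i = Σα_j − 1 = 1.4 > 0, so everyone contributes w_i; G^SO = 43, W^SO = 43 + 1.4·43 = 103.2.
Deadweight loss = 43.4.

43.4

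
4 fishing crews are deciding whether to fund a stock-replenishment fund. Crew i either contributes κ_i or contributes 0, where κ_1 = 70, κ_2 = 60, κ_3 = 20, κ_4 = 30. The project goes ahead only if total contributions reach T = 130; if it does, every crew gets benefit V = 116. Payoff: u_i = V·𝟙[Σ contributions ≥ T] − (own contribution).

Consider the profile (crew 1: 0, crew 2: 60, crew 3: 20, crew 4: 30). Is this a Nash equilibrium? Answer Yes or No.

No

Total = 110 < 130: not provided.
Crew 1 (pledges 0, payoff 0): pledging 70 → total 180, payoff 46. Profitable deviation.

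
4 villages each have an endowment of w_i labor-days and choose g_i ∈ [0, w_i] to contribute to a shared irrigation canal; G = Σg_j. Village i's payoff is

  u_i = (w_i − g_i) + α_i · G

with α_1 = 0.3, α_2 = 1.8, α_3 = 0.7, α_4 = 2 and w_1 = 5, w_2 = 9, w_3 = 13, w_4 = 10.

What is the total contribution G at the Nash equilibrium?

∂u_i/∂g_i = α_i − 1, so village i contributes w_i if α_i > 1, else 0.
α_i > 1 for i ∈ {2, 4}; NE contributions (0, 9, 0, 10), G = 19.

19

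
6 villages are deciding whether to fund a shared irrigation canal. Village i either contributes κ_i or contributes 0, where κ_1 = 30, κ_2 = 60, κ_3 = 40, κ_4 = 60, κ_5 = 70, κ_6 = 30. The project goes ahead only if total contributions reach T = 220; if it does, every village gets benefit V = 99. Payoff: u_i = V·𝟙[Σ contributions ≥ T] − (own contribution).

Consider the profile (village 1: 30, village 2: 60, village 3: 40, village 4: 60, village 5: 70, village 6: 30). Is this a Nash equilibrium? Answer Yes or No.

Total = 290 ≥ 220: provided.
Village 1 (pledges 30, payoff 69): dropping to 0 → total 260, payoff 99. Profitable deviation.

No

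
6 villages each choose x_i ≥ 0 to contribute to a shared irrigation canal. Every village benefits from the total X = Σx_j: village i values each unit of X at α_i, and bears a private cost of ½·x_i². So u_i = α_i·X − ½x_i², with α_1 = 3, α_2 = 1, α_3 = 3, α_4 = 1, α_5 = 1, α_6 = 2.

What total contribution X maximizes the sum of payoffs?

66

Planner FOC: ∂(Σu_j)/∂x_i = (Σα_j) − x_i = 0, so x_i^SO = Σα_j = 11 for every i; X^SO = 66.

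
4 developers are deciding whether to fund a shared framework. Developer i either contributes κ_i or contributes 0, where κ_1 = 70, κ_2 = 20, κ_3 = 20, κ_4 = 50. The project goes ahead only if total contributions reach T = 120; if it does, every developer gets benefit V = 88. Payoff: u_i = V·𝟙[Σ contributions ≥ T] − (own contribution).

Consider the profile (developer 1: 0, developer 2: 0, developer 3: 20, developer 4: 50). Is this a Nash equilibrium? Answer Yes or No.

No

Total = 70 < 120: not provided.
Developer 1 (pledges 0, payoff 0): pledging 70 → total 140, payoff 18. Profitable deviation.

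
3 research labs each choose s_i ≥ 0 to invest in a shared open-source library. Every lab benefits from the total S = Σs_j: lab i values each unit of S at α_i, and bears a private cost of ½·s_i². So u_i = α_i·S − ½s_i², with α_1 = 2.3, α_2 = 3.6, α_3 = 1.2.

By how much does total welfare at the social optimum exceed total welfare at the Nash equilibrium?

Lab i's FOC: ∂u_i/∂s_i = α_i − s_i = 0, so s_i* = α_i.
NE contributions = (2.3, 3.6, 1.2); S = 7.1.
W^NE = (Σα)·S − ½Σα_i² = 7.1² − ½·19.69 = 40.565.
Planner sets s_i = Σα_j = 7.1 for every i, so S^SO = 3·7.1 = 21.3.
W^SO = (Σα)·S^SO − ½·3·(Σα)² = (3/2)·7.1² = 75.615.
Deadweight loss = W^SO − W^NE = 35.05.

35.05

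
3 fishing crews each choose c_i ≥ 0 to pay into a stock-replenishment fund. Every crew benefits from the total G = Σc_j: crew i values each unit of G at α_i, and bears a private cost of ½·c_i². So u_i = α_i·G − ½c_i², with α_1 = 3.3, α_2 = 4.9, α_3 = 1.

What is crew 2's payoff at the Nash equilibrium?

Crew i's FOC: ∂u_i/∂c_i = α_i − c_i = 0, so c_i* = α_i.
NE contributions = (3.3, 4.9, 1); G = 9.2.
u_2 = α_2·G − ½·(c_2)² = 4.9·9.2 − ½·4.9² = 33.075.

33.075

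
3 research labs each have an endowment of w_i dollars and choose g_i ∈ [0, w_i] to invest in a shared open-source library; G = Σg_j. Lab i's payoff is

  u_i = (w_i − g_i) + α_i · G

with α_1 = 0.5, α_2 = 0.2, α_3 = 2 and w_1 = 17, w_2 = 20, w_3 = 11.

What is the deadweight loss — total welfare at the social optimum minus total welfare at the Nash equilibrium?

∂u_i/∂g_i = α_i − 1, so lab i contributes w_i if α_i > 1, else 0.
α_i > 1 for i ∈ {3}; NE contributions (0, 0, 11), G = 11.
W^NE = Σw_i − G^NE + (Σα_i)·G^NE = 48 + 1.7·11 = 66.7.
Planner: ∂(Σu_j)/∂g_i = Σα_j − 1 = 1.7 > 0, so everyone contributes w_i; G^SO = 48, W^SO = 48 + 1.7·48 = 129.6.
Deadweight loss = 62.9.

62.9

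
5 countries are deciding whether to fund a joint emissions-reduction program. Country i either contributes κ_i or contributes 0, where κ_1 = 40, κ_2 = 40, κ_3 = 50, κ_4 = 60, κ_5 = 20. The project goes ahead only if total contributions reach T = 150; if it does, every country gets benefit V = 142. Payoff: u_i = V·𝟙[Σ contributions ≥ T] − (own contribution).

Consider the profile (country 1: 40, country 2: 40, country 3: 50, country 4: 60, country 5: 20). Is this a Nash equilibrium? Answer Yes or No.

Total = 210 ≥ 150: provided.
Country 1 (pledges 40, payoff 102): dropping to 0 → total 170, payoff 142. Profitable deviation.

No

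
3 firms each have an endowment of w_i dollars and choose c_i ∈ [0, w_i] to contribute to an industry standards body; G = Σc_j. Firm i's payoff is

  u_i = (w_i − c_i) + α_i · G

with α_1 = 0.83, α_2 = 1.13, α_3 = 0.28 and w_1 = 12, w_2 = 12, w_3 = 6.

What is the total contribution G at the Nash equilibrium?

∂u_i/∂c_i = α_i − 1, so firm i contributes w_i if α_i > 1, else 0.
α_i > 1 for i ∈ {2}; NE contributions (0, 12, 0), G = 12.

12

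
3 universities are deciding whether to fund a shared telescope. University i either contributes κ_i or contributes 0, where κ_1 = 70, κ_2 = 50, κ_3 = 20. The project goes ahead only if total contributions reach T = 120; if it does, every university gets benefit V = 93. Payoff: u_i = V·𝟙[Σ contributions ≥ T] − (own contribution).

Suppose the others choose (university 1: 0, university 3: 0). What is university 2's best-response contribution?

Others' total = 0. Even contributing 50 gives 50 < 120: no benefit either way.
Best response: 0.

0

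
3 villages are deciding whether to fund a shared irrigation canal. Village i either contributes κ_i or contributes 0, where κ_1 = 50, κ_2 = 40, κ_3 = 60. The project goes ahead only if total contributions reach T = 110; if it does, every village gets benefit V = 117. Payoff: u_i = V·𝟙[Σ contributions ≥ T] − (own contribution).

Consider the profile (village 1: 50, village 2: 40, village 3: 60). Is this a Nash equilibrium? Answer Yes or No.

Total = 150 ≥ 110: provided.
Village 1 (pledges 50, payoff 67): dropping to 0 → total 100, payoff 0. No gain.
Village 2 (pledges 40, payoff 77): dropping to 0 → total 110, payoff 117. Profitable deviation.

No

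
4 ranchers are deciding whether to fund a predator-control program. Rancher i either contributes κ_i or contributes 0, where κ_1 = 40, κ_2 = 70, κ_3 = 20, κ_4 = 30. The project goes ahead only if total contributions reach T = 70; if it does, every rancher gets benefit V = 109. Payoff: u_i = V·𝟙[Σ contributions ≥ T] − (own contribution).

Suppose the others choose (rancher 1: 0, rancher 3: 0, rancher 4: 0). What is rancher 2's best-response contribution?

70

Others' total = 0. Contributing 70 brings total to 70 ≥ 70: gain V − κ_2 = 39.
Best response: 70.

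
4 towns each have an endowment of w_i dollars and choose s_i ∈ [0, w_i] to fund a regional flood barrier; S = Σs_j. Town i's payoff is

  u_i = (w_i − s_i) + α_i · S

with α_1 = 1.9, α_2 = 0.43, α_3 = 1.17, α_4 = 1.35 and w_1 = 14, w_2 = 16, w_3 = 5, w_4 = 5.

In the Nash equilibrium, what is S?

24

∂u_i/∂s_i = α_i − 1, so town i contributes w_i if α_i > 1, else 0.
α_i > 1 for i ∈ {1, 3, 4}; NE contributions (14, 0, 5, 5), S = 24.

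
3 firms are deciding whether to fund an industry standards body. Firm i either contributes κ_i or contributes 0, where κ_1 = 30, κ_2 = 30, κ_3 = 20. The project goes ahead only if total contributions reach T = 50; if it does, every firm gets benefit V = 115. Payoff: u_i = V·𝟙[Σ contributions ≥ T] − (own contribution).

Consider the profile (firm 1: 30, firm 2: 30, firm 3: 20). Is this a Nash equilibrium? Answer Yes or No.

Total = 80 ≥ 50: provided.
Firm 1 (pledges 30, payoff 85): dropping to 0 → total 50, payoff 115. Profitable deviation.

No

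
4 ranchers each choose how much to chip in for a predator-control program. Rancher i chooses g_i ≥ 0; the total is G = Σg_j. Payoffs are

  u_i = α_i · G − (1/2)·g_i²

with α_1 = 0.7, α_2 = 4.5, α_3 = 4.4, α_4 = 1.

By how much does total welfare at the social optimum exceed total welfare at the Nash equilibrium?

Rancher i's FOC: ∂u_i/∂g_i = α_i − g_i = 0, so g_i* = α_i.
NE contributions = (0.7, 4.5, 4.4, 1); G = 10.6.
W^NE = (Σα)·G − ½Σα_i² = 10.6² − ½·41.1 = 91.81.
Planner sets g_i = Σα_j = 10.6 for every i, so G^SO = 4·10.6 = 42.4.
W^SO = (Σα)·G^SO − ½·4·(Σα)² = (4/2)·10.6² = 224.72.
Deadweight loss = W^SO − W^NE = 132.91.

132.91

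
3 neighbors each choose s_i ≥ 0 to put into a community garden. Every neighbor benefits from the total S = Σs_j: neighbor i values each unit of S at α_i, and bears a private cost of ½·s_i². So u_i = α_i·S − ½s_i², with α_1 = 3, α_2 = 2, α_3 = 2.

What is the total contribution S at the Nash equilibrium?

7

Neighbor i's FOC: ∂u_i/∂s_i = α_i − s_i = 0, so s_i* = α_i.
NE contributions = (3, 2, 2); S = 7.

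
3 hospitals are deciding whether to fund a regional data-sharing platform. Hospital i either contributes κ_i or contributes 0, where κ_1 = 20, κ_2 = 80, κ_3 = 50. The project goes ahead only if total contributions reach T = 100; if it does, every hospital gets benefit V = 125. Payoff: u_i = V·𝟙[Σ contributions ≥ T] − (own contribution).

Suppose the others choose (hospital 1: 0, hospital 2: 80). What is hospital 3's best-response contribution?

Others' total = 80. Contributing 50 brings total to 130 ≥ 100: gain V − κ_3 = 75.
Best response: 50.

50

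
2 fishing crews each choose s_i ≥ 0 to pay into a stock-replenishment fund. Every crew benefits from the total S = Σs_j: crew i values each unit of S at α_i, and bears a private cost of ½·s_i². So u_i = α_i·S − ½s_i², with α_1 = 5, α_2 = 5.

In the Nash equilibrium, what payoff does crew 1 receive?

37.5

Crew i's FOC: ∂u_i/∂s_i = α_i − s_i = 0, so s_i* = α_i.
NE contributions = (5, 5); S = 10.
u_1 = α_1·S − ½·(s_1)² = 5·10 − ½·5² = 37.5.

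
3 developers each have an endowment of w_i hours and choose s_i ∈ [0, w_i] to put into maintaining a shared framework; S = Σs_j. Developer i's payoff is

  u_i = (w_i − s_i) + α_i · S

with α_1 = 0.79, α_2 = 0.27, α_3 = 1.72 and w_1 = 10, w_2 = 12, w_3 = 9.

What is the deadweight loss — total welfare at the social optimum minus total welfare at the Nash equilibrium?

39.16

∂u_i/∂s_i = α_i − 1, so developer i contributes w_i if α_i > 1, else 0.
α_i > 1 for i ∈ {3}; NE contributions (0, 0, 9), S = 9.
W^NE = Σw_i − S^NE + (Σα_i)·S^NE = 31 + 1.78·9 = 47.02.
Planner: ∂(Σu_j)/∂s_i = Σα_j − 1 = 1.78 > 0, so everyone contributes w_i; S^SO = 31, W^SO = 31 + 1.78·31 = 86.18.
Deadweight loss = 39.16.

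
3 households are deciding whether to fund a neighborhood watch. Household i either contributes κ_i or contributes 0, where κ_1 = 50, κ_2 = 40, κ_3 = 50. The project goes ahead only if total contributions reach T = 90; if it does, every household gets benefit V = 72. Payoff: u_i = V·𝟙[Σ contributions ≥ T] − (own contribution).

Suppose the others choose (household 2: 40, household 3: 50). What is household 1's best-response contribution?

Others' total = 90 ≥ 90; contributing adds cost 50 for no extra benefit.
Best response: 0.

0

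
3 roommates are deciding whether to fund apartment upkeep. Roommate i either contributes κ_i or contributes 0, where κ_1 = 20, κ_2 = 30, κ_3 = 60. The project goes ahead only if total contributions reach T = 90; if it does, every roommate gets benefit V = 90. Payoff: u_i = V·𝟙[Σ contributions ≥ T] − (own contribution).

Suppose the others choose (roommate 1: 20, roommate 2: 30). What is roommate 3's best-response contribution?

Others' total = 50. Contributing 60 brings total to 110 ≥ 90: gain V − κ_3 = 30.
Best response: 60.

60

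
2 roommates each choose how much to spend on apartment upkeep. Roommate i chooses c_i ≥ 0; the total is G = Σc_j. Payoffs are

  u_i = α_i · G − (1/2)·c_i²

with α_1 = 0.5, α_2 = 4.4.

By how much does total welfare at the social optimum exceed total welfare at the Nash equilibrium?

Roommate i's FOC: ∂u_i/∂c_i = α_i − c_i = 0, so c_i* = α_i.
NE contributions = (0.5, 4.4); G = 4.9.
W^NE = (Σα)·G − ½Σα_i² = 4.9² − ½·19.61 = 14.205.
Planner sets c_i = Σα_j = 4.9 for every i, so G^SO = 2·4.9 = 9.8.
W^SO = (Σα)·G^SO − ½·2·(Σα)² = (2/2)·4.9² = 24.01.
Deadweight loss = W^SO − W^NE = 9.805.

9.805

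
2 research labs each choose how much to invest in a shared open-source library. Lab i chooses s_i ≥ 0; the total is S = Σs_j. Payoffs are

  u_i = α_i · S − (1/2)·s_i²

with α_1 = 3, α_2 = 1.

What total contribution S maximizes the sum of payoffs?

Planner FOC: ∂(Σu_j)/∂s_i = (Σα_j) − s_i = 0, so s_i^SO = Σα_j = 4 for every i; S^SO = 8.

8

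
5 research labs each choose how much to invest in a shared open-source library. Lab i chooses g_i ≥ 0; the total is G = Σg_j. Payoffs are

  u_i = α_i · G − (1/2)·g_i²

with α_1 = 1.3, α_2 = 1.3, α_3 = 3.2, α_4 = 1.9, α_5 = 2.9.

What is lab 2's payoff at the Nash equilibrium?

Lab i's FOC: ∂u_i/∂g_i = α_i − g_i = 0, so g_i* = α_i.
NE contributions = (1.3, 1.3, 3.2, 1.9, 2.9); G = 10.6.
u_2 = α_2·G − ½·(g_2)² = 1.3·10.6 − ½·1.3² = 12.935.

12.935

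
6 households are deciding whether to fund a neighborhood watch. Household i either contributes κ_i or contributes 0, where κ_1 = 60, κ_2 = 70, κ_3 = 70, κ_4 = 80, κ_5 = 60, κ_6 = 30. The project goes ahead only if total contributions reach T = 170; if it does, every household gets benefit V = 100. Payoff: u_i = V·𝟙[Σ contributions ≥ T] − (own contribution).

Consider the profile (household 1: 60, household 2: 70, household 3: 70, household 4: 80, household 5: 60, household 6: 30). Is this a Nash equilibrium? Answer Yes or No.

Total = 370 ≥ 170: provided.
Household 1 (pledges 60, payoff 40): dropping to 0 → total 310, payoff 100. Profitable deviation.

No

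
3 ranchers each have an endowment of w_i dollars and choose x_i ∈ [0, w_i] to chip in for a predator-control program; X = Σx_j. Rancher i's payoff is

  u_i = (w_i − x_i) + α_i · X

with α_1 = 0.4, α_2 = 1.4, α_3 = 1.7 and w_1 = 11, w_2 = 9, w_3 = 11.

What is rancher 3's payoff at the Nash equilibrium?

34

∂u_i/∂x_i = α_i − 1, so rancher i contributes w_i if α_i > 1, else 0.
α_i > 1 for i ∈ {2, 3}; NE contributions (0, 9, 11), X = 20.
u_3 = (11 − 11) + 1.7·20 = 34.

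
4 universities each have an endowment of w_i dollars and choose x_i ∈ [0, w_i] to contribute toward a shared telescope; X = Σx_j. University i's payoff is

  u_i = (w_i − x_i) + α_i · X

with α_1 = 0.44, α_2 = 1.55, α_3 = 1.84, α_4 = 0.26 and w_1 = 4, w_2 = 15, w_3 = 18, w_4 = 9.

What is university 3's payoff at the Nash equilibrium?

60.72

∂u_i/∂x_i = α_i − 1, so university i contributes w_i if α_i > 1, else 0.
α_i > 1 for i ∈ {2, 3}; NE contributions (0, 15, 18, 0), X = 33.
u_3 = (18 − 18) + 1.84·33 = 60.72.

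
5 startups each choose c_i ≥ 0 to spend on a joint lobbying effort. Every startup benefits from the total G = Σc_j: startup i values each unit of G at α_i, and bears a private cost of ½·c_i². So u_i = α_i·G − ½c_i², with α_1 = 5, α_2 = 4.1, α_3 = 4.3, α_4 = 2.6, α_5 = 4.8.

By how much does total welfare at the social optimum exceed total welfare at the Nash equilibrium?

694.01

Startup i's FOC: ∂u_i/∂c_i = α_i − c_i = 0, so c_i* = α_i.
NE contributions = (5, 4.1, 4.3, 2.6, 4.8); G = 20.8.
W^NE = (Σα)·G − ½Σα_i² = 20.8² − ½·90.1 = 387.59.
Planner sets c_i = Σα_j = 20.8 for every i, so G^SO = 5·20.8 = 104.
W^SO = (Σα)·G^SO − ½·5·(Σα)² = (5/2)·20.8² = 1081.6.
Deadweight loss = W^SO − W^NE = 694.01.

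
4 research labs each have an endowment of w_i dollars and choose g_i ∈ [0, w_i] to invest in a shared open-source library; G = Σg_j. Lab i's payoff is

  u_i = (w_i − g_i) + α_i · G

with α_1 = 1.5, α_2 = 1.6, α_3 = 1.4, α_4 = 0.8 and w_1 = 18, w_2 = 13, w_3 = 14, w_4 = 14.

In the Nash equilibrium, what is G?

45

∂u_i/∂g_i = α_i − 1, so lab i contributes w_i if α_i > 1, else 0.
α_i > 1 for i ∈ {1, 2, 3}; NE contributions (18, 13, 14, 0), G = 45.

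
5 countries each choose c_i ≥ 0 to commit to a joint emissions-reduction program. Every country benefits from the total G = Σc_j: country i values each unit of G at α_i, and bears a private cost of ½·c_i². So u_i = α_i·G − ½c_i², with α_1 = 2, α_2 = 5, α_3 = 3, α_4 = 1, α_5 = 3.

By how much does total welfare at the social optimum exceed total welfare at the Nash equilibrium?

Country i's FOC: ∂u_i/∂c_i = α_i − c_i = 0, so c_i* = α_i.
NE contributions = (2, 5, 3, 1, 3); G = 14.
W^NE = (Σα)·G − ½Σα_i² = 14² − ½·48 = 172.
Planner sets c_i = Σα_j = 14 for every i, so G^SO = 5·14 = 70.
W^SO = (Σα)·G^SO − ½·5·(Σα)² = (5/2)·14² = 490.
Deadweight loss = W^SO − W^NE = 318.

318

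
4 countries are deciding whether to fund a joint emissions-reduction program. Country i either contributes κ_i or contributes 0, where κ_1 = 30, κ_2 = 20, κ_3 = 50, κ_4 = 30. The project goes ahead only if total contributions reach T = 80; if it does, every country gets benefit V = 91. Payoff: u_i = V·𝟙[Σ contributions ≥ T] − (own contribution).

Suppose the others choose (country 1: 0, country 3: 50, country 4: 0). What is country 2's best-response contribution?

0

Others' total = 50. Even contributing 20 gives 70 < 80: no benefit either way.
Best response: 0.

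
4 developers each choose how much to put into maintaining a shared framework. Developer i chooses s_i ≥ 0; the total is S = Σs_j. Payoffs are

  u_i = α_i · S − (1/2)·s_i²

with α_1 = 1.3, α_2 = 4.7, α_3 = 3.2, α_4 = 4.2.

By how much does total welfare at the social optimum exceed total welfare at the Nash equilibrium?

205.39

Developer i's FOC: ∂u_i/∂s_i = α_i − s_i = 0, so s_i* = α_i.
NE contributions = (1.3, 4.7, 3.2, 4.2); S = 13.4.
W^NE = (Σα)·S − ½Σα_i² = 13.4² − ½·51.66 = 153.73.
Planner sets s_i = Σα_j = 13.4 for every i, so S^SO = 4·13.4 = 53.6.
W^SO = (Σα)·S^SO − ½·4·(Σα)² = (4/2)·13.4² = 359.12.
Deadweight loss = W^SO − W^NE = 205.39.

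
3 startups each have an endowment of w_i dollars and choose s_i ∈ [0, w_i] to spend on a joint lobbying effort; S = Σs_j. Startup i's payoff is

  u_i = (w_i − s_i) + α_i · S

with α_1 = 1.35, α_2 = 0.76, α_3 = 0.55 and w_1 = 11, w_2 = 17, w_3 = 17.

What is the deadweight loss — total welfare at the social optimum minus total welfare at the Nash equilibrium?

∂u_i/∂s_i = α_i − 1, so startup i contributes w_i if α_i > 1, else 0.
α_i > 1 for i ∈ {1}; NE contributions (11, 0, 0), S = 11.
W^NE = Σw_i − S^NE + (Σα_i)·S^NE = 45 + 1.66·11 = 63.26.
Planner: ∂(Σu_j)/∂s_i = Σα_j − 1 = 1.66 > 0, so everyone contributes w_i; S^SO = 45, W^SO = 45 + 1.66·45 = 119.7.
Deadweight loss = 56.44.

56.44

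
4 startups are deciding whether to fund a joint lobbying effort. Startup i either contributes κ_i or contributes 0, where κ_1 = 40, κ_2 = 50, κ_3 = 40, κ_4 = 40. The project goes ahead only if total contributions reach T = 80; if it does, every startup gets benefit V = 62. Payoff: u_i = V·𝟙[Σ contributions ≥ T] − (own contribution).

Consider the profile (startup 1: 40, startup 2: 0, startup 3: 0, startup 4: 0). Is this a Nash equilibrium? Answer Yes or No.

No

Total = 40 < 80: not provided.
Startup 1 (pledges 40, payoff -40): dropping to 0 → total 0, payoff 0. Profitable deviation.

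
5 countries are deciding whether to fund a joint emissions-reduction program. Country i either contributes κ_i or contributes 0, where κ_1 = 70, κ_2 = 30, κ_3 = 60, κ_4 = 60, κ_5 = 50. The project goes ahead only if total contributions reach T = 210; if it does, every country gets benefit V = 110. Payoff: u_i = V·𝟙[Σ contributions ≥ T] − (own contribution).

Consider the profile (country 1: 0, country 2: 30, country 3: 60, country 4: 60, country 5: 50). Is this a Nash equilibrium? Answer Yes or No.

No

Total = 200 < 210: not provided.
Country 1 (pledges 0, payoff 0): pledging 70 → total 270, payoff 40. Profitable deviation.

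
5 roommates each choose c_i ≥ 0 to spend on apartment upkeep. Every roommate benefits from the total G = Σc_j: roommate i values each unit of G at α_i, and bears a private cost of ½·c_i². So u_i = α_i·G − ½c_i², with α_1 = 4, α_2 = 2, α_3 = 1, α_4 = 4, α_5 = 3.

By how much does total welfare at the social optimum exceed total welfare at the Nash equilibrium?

Roommate i's FOC: ∂u_i/∂c_i = α_i − c_i = 0, so c_i* = α_i.
NE contributions = (4, 2, 1, 4, 3); G = 14.
W^NE = (Σα)·G − ½Σα_i² = 14² − ½·46 = 173.
Planner sets c_i = Σα_j = 14 for every i, so G^SO = 5·14 = 70.
W^SO = (Σα)·G^SO − ½·5·(Σα)² = (5/2)·14² = 490.
Deadweight loss = W^SO − W^NE = 317.

317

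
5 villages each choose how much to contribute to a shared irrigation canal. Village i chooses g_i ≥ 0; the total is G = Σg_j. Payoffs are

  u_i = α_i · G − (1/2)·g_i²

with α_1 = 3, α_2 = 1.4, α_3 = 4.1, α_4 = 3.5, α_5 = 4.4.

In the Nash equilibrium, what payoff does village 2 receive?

21.98

Village i's FOC: ∂u_i/∂g_i = α_i − g_i = 0, so g_i* = α_i.
NE contributions = (3, 1.4, 4.1, 3.5, 4.4); G = 16.4.
u_2 = α_2·G − ½·(g_2)² = 1.4·16.4 − ½·1.4² = 21.98.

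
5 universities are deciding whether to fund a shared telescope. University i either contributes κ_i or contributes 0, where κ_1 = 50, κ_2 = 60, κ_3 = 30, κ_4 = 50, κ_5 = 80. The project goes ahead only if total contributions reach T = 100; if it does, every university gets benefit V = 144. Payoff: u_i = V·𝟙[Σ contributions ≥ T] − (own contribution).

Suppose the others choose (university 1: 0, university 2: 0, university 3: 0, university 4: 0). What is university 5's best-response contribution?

0

Others' total = 0. Even contributing 80 gives 80 < 100: no benefit either way.
Best response: 0.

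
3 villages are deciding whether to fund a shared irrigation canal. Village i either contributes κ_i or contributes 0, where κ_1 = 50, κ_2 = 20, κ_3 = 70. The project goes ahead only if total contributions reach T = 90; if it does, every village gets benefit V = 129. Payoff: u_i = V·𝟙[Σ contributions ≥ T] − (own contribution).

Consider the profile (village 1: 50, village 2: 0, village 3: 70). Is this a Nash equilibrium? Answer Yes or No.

Yes

Total = 120 ≥ 90: provided.
Village 1 (pledges 50, payoff 79): dropping to 0 → total 70, payoff 0. No gain.
Village 2 (pledges 0, payoff 129): pledging 20 → total 140, payoff 109. No gain.
Village 3 (pledges 70, payoff 59): dropping to 0 → total 50, payoff 0. No gain.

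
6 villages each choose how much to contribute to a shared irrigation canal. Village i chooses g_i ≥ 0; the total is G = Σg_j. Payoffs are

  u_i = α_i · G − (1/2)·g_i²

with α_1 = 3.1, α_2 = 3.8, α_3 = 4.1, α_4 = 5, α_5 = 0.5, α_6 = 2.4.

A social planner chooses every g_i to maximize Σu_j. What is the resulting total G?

Planner FOC: ∂(Σu_j)/∂g_i = (Σα_j) − g_i = 0, so g_i^SO = Σα_j = 18.9 for every i; G^SO = 113.4.

113.4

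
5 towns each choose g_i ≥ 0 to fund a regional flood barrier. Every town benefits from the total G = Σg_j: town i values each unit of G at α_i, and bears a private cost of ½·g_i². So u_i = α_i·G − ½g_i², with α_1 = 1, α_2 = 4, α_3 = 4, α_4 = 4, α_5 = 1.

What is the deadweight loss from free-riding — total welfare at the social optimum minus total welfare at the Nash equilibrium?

Town i's FOC: ∂u_i/∂g_i = α_i − g_i = 0, so g_i* = α_i.
NE contributions = (1, 4, 4, 4, 1); G = 14.
W^NE = (Σα)·G − ½Σα_i² = 14² − ½·50 = 171.
Planner sets g_i = Σα_j = 14 for every i, so G^SO = 5·14 = 70.
W^SO = (Σα)·G^SO − ½·5·(Σα)² = (5/2)·14² = 490.
Deadweight loss = W^SO − W^NE = 319.

319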